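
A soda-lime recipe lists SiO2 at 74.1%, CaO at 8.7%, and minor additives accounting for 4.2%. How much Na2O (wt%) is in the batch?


Pieces sum to 100%:
  Na2O = 100 - (SiO2 + CaO + others)
  Na2O = 100 - (74.1 + 8.7 + 4.2) = 13.0%

13.0%


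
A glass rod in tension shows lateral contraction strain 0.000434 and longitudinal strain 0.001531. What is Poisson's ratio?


Poisson's ratio: nu = lateral strain / axial strain
  nu = 0.000434 / 0.001531 = 0.2835

0.2835


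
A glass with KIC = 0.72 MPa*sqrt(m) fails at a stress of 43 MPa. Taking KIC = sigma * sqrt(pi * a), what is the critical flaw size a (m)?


Rearrange KIC = sigma * sqrt(pi * a):
  sqrt(pi * a) = KIC / sigma
  sqrt(pi * a) = 0.72 / 43 = 0.016744
  a = (KIC / sigma)^2 / pi
  a = 0.016744^2 / pi = 0.0000892 m

0.0000892 m


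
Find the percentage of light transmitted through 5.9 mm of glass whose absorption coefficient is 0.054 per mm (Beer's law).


Beer-Lambert law: T = exp(-alpha * thickness)
  exponent = -0.054 * 5.9 = -0.3186
  T = exp(-0.3186) = 0.7272
  Percentage = 0.7272 * 100 = 72.72%

72.72%


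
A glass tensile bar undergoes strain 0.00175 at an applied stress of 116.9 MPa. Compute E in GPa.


Young's modulus: E = stress / strain
  E = 116.9 MPa / 0.00175 = 66800 MPa
Convert to GPa: 66800 / 1000 = 66.8 GPa

66.8 GPa


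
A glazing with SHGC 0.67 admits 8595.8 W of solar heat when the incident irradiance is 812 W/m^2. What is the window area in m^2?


Rearrange Q = Area * SHGC * Irradiance:
  Area = Q / (SHGC * Irradiance)
  Area = 8595.8 / (0.67 * 812) = 15.8 m^2

15.8 m^2


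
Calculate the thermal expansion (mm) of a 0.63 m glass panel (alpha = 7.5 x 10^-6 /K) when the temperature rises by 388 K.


Thermal expansion formula: dL = alpha * L0 * dT
  dL = (7.5 x 10^-6) * 0.63 * 388 = 0.0018333 m
Convert to mm: 0.0018333 * 1000 = 1.8333 mm

1.8333 mm


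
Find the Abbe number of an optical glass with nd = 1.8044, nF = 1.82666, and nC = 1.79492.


Abbe number formula: Vd = (nd - 1) / (nF - nC)
  nd - 1 = 1.8044 - 1 = 0.8044
  nF - nC = 1.82666 - 1.79492 = 0.03174
  Vd = 0.8044 / 0.03174 = 25.34

25.34


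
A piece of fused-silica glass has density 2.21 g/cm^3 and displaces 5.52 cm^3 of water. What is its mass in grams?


Rearrange rho = m / V:
  m = rho * V
  m = 2.21 * 5.52 = 12.199 g

12.199 g


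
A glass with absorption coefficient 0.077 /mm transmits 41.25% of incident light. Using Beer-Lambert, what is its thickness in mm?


Rearrange T = exp(-alpha * thickness):
  thickness = -ln(T) / alpha
  T = 41.25/100 = 0.4125
  ln(T) = -0.88552
  -ln(T) = 0.88552
  thickness = 0.88552 / 0.077 = 11.5 mm

11.5 mm


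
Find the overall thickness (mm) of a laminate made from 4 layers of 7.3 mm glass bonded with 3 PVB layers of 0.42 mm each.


Total thickness = glass contribution + PVB contribution
  Glass: 4 * 7.3 = 29.2 mm
  PVB: 3 * 0.42 = 1.26 mm
  Total = 29.2 + 1.26 = 30.46 mm

30.46 mm


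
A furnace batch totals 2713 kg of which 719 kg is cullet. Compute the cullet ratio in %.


Cullet ratio = (cullet mass / total batch mass) * 100
  Ratio = 719 / 2713 * 100 = 26.5%

26.5%


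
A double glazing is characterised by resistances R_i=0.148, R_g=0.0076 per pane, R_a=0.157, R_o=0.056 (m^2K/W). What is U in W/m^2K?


Total thermal resistance (series):
  R_total = R_in + R_glass + R_air + R_glass + R_out
  R_total = 0.148 + 0.0076 + 0.157 + 0.0076 + 0.056 = 0.3762 m^2K/W
U-value = 1 / R_total = 1 / 0.3762 = 2.658 W/m^2K

2.658 W/m^2K


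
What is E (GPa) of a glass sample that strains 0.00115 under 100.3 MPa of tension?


Young's modulus: E = stress / strain
  E = 100.3 MPa / 0.00115 = 87217.39 MPa
Convert to GPa: 87217.39 / 1000 = 87.22 GPa

87.22 GPa


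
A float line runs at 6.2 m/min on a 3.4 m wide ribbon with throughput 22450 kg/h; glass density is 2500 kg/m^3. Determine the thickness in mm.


Ribbon cross-section from mass balance:
  Volume rate = throughput / density = 22450 / 2500 = 8.98 m^3/h
  thickness = volume rate / (speed * 60 * width), i.e.
  thickness = throughput / (60 * speed * width * density) * 1000
  thickness = 22450 / (60 * 6.2 * 3.4 * 2500) * 1000 = 7.1 mm

7.1 mm


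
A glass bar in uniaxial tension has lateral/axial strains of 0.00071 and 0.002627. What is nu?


Poisson's ratio: nu = lateral strain / axial strain
  nu = 0.00071 / 0.002627 = 0.2703

0.2703


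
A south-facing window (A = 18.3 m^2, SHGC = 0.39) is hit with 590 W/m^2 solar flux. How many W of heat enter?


Solar heat gain: Q = Area * SHGC * Irradiance
  Q = 18.3 * 0.39 * 590 = 4210.8 W

4210.8 W


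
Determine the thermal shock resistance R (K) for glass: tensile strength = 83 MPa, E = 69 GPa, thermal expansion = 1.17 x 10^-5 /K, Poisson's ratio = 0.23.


Thermal shock resistance: R = sigma * (1 - nu) / (E * alpha)
  Numerator = 83 * (1 - 0.23) = 63.91
  Denominator = 69 * 1000 * (1.17 x 10^-5) = 0.8073
  R = 63.91 / 0.8073 = 79.2 K

79.2 K


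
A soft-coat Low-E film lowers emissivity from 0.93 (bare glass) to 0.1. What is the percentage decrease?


Percentage reduction = (1 - coated/uncoated) * 100
  Ratio = 0.1 / 0.93 = 0.1075
  Reduction = (1 - 0.1075) * 100 = 89.2%

89.2%


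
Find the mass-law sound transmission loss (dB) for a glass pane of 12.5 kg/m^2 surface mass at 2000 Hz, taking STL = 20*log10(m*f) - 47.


Mass law: STL = 20 * log10(m * f) - 47
  m * f = 12.5 * 2000 = 25000
  log10(25000) = 4.39794
  STL = 20 * 4.39794 - 47 = 87.9588 - 47 = 41.0 dB

41.0 dB


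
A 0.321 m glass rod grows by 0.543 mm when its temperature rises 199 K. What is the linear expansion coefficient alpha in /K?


Rearrange dL = alpha * L0 * dT for alpha:
  alpha = dL / (L0 * dT)
  alpha = (0.543 / 1000) / (0.321 * 199) = 0.0000085 /K = 8.5 x 10^-6 /K

8.5 x 10^-6 /K


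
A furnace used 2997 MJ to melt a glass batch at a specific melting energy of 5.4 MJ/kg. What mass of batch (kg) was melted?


Rearrange E = m * s for m:
  m = E / s
  m = 2997 / 5.4 = 555.0 kg

555.0 kg


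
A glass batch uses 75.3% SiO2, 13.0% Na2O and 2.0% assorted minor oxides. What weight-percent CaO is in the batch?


Pieces sum to 100%:
  CaO = 100 - (SiO2 + Na2O + others)
  CaO = 100 - (75.3 + 13.0 + 2.0) = 9.7%

9.7%


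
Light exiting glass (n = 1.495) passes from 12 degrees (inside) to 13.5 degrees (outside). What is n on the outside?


Apply Snell's law: n1 * sin(theta1) = n2 * sin(theta2)
  n2 = n1 * sin(theta1) / sin(theta2)
  sin(12) = 0.207912
  sin(13.5) = 0.233445
  n2 = 1.495 * 0.207912 / 0.233445 = 1.3315

1.3315


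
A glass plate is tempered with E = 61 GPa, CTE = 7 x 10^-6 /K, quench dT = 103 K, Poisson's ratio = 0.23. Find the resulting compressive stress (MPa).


Tempering stress: sigma = E * alpha * dT / (1 - nu)
  E (MPa) = 61 * 1000 = 61000
  Numerator = 61000 * (7 x 10^-6) * 103 = 43.981
  Denominator = 1 - 0.23 = 0.77
  sigma = 43.981 / 0.77 = 57.1 MPa

57.1 MPa


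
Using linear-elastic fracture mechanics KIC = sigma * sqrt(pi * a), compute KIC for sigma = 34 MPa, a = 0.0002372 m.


Fracture toughness: KIC = sigma * sqrt(pi * a)
  pi * a = pi * 0.0002372 = 0.000745186
  sqrt(pi * a) = 0.027298
  KIC = 34 * 0.027298 = 0.928 MPa*sqrt(m)

0.928 MPa*sqrt(m)


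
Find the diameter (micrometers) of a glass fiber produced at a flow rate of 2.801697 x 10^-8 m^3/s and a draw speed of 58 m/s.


Cross-sectional area from continuity:
  A = Q / v = 2.801697 x 10^-8 / 58 = 4.830512 x 10^-10 m^2
Diameter from circular cross-section:
  d = sqrt(4A / pi) * 10^6 (m -> um)
  d = sqrt(4 * 4.830512 x 10^-10 / pi) * 10^6 = 24.8 um

24.8 um


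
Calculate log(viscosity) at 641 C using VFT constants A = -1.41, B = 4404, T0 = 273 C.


VFT equation: log(eta) = A + B / (T - T0)
  T - T0 = 641 - 273 = 368
  B / (T - T0) = 4404 / 368 = 11.967
  log(eta) = -1.41 + 11.967 = 10.557

10.557


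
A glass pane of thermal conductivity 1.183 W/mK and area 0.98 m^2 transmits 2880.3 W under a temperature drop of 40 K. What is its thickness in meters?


Fourier's law: t = k * A * dT / Q
  t = 1.183 * 0.98 * 40 / 2880.3
  t = 46.3736 / 2880.3 = 0.0161 m

0.0161 m


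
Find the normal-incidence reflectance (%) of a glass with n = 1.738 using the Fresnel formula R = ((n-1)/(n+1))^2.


Fresnel reflectance at normal incidence:
  R = ((n - 1)/(n + 1))^2
  (n - 1)/(n + 1) = (1.738 - 1)/(1.738 + 1) = 0.26954
  R = 0.26954^2 = 0.0726518
  R(%) = 0.0726518 * 100 = 7.265%

7.265%


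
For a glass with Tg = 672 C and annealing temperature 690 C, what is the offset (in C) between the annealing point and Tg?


Offset = T_anneal - Tg:
  offset = 690 - 672 = 18 C

18 C


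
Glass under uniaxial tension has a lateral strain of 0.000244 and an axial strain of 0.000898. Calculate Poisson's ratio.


Poisson's ratio: nu = lateral strain / axial strain
  nu = 0.000244 / 0.000898 = 0.2717

0.2717


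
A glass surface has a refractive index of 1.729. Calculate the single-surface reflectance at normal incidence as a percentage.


Fresnel reflectance at normal incidence:
  R = ((n - 1)/(n + 1))^2
  (n - 1)/(n + 1) = (1.729 - 1)/(1.729 + 1) = 0.267131
  R = 0.267131^2 = 0.071359
  R(%) = 0.071359 * 100 = 7.136%

7.136%


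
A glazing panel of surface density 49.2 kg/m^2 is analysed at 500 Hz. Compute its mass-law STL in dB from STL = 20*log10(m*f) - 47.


Mass law: STL = 20 * log10(m * f) - 47
  m * f = 49.2 * 500 = 24600
  log10(24600) = 4.39094
  STL = 20 * 4.39094 - 47 = 87.8188 - 47 = 40.8 dB

40.8 dB


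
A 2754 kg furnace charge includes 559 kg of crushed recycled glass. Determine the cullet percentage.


Cullet ratio = (cullet mass / total batch mass) * 100
  Ratio = 559 / 2754 * 100 = 20.3%

20.3%


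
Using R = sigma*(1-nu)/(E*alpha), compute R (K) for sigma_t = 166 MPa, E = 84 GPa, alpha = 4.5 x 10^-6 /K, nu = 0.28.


Thermal shock resistance: R = sigma * (1 - nu) / (E * alpha)
  Numerator = 166 * (1 - 0.28) = 119.52
  Denominator = 84 * 1000 * (4.5 x 10^-6) = 0.378
  R = 119.52 / 0.378 = 316.2 K

316.2 K


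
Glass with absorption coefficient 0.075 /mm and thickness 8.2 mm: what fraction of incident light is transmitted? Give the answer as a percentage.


Beer-Lambert law: T = exp(-alpha * thickness)
  exponent = -0.075 * 8.2 = -0.615
  T = exp(-0.615) = 0.5406
  Percentage = 0.5406 * 100 = 54.06%

54.06%


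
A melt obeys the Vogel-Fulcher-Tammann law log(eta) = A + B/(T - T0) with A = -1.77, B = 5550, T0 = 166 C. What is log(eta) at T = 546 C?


VFT equation: log(eta) = A + B / (T - T0)
  T - T0 = 546 - 166 = 380
  B / (T - T0) = 5550 / 380 = 14.605
  log(eta) = -1.77 + 14.605 = 12.835

12.835


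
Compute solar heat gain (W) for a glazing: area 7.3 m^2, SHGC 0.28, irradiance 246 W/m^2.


Solar heat gain: Q = Area * SHGC * Irradiance
  Q = 7.3 * 0.28 * 246 = 502.8 W

502.8 W


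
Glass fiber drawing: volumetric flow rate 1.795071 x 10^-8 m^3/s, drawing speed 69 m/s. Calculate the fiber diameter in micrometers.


Cross-sectional area from continuity:
  A = Q / v = 1.795071 x 10^-8 / 69 = 2.601552 x 10^-10 m^2
Diameter from circular cross-section:
  d = sqrt(4A / pi) * 10^6 (m -> um)
  d = sqrt(4 * 2.601552 x 10^-10 / pi) * 10^6 = 18.2 um

18.2 um


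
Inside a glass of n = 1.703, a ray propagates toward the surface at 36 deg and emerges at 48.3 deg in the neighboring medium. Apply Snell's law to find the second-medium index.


Apply Snell's law: n1 * sin(theta1) = n2 * sin(theta2)
  n2 = n1 * sin(theta1) / sin(theta2)
  sin(36) = 0.587785
  sin(48.3) = 0.746638
  n2 = 1.703 * 0.587785 / 0.746638 = 1.3407

1.3407


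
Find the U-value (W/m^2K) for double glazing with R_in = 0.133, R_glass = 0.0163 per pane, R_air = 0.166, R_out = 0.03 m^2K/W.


Total thermal resistance (series):
  R_total = R_in + R_glass + R_air + R_glass + R_out
  R_total = 0.133 + 0.0163 + 0.166 + 0.0163 + 0.03 = 0.3616 m^2K/W
U-value = 1 / R_total = 1 / 0.3616 = 2.765 W/m^2K

2.765 W/m^2K


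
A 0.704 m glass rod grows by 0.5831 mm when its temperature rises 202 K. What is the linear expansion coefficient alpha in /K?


Rearrange dL = alpha * L0 * dT for alpha:
  alpha = dL / (L0 * dT)
  alpha = (0.5831 / 1000) / (0.704 * 202) = 0.0000041 /K = 4.1 x 10^-6 /K

4.1 x 10^-6 /K


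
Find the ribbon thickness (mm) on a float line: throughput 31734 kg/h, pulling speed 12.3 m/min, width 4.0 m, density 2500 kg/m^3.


Ribbon cross-section from mass balance:
  Volume rate = throughput / density = 31734 / 2500 = 12.6936 m^3/h
  thickness = volume rate / (speed * 60 * width), i.e.
  thickness = throughput / (60 * speed * width * density) * 1000
  thickness = 31734 / (60 * 12.3 * 4.0 * 2500) * 1000 = 4.3 mm

4.3 mm


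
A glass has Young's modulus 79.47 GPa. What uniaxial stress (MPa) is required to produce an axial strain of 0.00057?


Rearrange E = sigma / epsilon:
  sigma = E * epsilon
  E (MPa) = 79.47 * 1000 = 79470
  sigma = 79470 * 0.00057 = 45.3 MPa

45.3 MPa


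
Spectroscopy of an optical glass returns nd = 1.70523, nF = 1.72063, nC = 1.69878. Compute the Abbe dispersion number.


Abbe number formula: Vd = (nd - 1) / (nF - nC)
  nd - 1 = 1.70523 - 1 = 0.70523
  nF - nC = 1.72063 - 1.69878 = 0.02185
  Vd = 0.70523 / 0.02185 = 32.28

32.28


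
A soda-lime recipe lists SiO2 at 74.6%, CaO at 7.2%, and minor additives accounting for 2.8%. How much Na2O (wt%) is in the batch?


Pieces sum to 100%:
  Na2O = 100 - (SiO2 + CaO + others)
  Na2O = 100 - (74.6 + 7.2 + 2.8) = 15.4%

15.4%


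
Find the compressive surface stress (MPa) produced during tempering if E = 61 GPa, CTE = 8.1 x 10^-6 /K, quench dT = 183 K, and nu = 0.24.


Tempering stress: sigma = E * alpha * dT / (1 - nu)
  E (MPa) = 61 * 1000 = 61000
  Numerator = 61000 * (8.1 x 10^-6) * 183 = 90.4203
  Denominator = 1 - 0.24 = 0.76
  sigma = 90.4203 / 0.76 = 119.0 MPa

119.0 MPa


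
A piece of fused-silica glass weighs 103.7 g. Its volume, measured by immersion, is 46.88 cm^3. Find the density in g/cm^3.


Use the definition of density:
  rho = mass / volume
  rho = 103.7 / 46.88 = 2.212 g/cm^3

2.212 g/cm^3


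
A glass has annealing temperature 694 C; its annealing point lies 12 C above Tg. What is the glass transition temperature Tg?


Rearrange T_anneal = Tg + offset for Tg:
  Tg = T_anneal - offset = 694 - 12 = 682 C

682 C


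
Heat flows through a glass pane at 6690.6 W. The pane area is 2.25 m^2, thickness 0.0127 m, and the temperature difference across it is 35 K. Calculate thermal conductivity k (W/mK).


Fourier's law rearranged: k = Q * t / (A * dT)
  Numerator = 6690.6 * 0.0127 = 84.97062
  Denominator = 2.25 * 35 = 78.75
  k = 84.97062 / 78.75 = 1.079 W/mK

1.079 W/mK


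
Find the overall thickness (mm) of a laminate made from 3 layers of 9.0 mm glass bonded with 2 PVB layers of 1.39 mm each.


Total thickness = glass contribution + PVB contribution
  Glass: 3 * 9.0 = 27.0 mm
  PVB: 2 * 1.39 = 2.78 mm
  Total = 27.0 + 2.78 = 29.78 mm

29.78 mm


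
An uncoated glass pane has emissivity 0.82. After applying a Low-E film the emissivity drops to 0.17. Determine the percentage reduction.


Percentage reduction = (1 - coated/uncoated) * 100
  Ratio = 0.17 / 0.82 = 0.2073
  Reduction = (1 - 0.2073) * 100 = 79.3%

79.3%


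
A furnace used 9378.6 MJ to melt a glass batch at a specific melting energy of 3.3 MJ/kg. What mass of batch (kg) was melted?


Rearrange E = m * s for m:
  m = E / s
  m = 9378.6 / 3.3 = 2842.0 kg

2842.0 kg


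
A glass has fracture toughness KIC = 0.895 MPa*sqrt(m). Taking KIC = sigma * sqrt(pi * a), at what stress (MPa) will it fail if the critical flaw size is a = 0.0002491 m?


Rearrange KIC = sigma * sqrt(pi * a):
  sigma = KIC / sqrt(pi * a)
  sqrt(pi * 0.0002491) = 0.027974
  sigma = 0.895 / 0.027974 = 31.99 MPa

31.99 MPa


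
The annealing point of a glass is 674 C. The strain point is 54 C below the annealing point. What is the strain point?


Strain point = annealing point - difference:
  T_strain = 674 - 54 = 620 C

620 C


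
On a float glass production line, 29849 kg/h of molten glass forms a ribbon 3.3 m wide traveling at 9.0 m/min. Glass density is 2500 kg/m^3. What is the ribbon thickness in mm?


Ribbon cross-section from mass balance:
  Volume rate = throughput / density = 29849 / 2500 = 11.9396 m^3/h
  thickness = volume rate / (speed * 60 * width), i.e.
  thickness = throughput / (60 * speed * width * density) * 1000
  thickness = 29849 / (60 * 9.0 * 3.3 * 2500) * 1000 = 6.7 mm

6.7 mm


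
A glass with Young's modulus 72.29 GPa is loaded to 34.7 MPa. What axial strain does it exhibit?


Rearrange E = sigma / epsilon:
  epsilon = sigma / E
  E (MPa) = 72.29 * 1000 = 72290
  epsilon = 34.7 / 72290 = 0.00048

0.00048


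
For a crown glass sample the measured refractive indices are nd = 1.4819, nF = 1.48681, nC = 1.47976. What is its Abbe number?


Abbe number formula: Vd = (nd - 1) / (nF - nC)
  nd - 1 = 1.4819 - 1 = 0.4819
  nF - nC = 1.48681 - 1.47976 = 0.00705
  Vd = 0.4819 / 0.00705 = 68.35

68.35


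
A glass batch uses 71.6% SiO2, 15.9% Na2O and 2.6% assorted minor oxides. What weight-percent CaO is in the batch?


Pieces sum to 100%:
  CaO = 100 - (SiO2 + Na2O + others)
  CaO = 100 - (71.6 + 15.9 + 2.6) = 9.9%

9.9%


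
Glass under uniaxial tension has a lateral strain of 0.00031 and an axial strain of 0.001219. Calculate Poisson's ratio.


Poisson's ratio: nu = lateral strain / axial strain
  nu = 0.00031 / 0.001219 = 0.2543

0.2543


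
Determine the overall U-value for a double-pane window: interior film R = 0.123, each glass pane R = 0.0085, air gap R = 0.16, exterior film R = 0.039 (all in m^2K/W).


Total thermal resistance (series):
  R_total = R_in + R_glass + R_air + R_glass + R_out
  R_total = 0.123 + 0.0085 + 0.16 + 0.0085 + 0.039 = 0.339 m^2K/W
U-value = 1 / R_total = 1 / 0.339 = 2.95 W/m^2K

2.95 W/m^2K


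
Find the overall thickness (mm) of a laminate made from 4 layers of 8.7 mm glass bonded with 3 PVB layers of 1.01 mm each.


Total thickness = glass contribution + PVB contribution
  Glass: 4 * 8.7 = 34.8 mm
  PVB: 3 * 1.01 = 3.03 mm
  Total = 34.8 + 3.03 = 37.83 mm

37.83 mm


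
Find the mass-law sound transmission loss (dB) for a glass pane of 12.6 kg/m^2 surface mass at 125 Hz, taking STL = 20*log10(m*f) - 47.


Mass law: STL = 20 * log10(m * f) - 47
  m * f = 12.6 * 125 = 1575
  log10(1575) = 3.19728
  STL = 20 * 3.19728 - 47 = 63.9456 - 47 = 16.9 dB

16.9 dB


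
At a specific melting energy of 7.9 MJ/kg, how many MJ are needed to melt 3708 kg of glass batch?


Total energy = mass * specific energy
  E = 3708 * 7.9 = 29293.2 MJ

29293.2 MJ


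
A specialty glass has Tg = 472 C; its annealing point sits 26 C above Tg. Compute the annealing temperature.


The annealing temperature is Tg plus the offset:
  T_anneal = 472 + 26 = 498 C

498 C


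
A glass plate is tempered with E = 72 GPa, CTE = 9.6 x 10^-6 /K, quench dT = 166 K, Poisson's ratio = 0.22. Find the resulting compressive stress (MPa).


Tempering stress: sigma = E * alpha * dT / (1 - nu)
  E (MPa) = 72 * 1000 = 72000
  Numerator = 72000 * (9.6 x 10^-6) * 166 = 114.7392
  Denominator = 1 - 0.22 = 0.78
  sigma = 114.7392 / 0.78 = 147.1 MPa

147.1 MPa


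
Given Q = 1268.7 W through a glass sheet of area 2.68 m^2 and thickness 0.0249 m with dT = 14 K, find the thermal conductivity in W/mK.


Fourier's law rearranged: k = Q * t / (A * dT)
  Numerator = 1268.7 * 0.0249 = 31.59063
  Denominator = 2.68 * 14 = 37.52
  k = 31.59063 / 37.52 = 0.842 W/mK

0.842 W/mK


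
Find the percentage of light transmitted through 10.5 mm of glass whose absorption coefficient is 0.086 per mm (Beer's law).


Beer-Lambert law: T = exp(-alpha * thickness)
  exponent = -0.086 * 10.5 = -0.903
  T = exp(-0.903) = 0.4054
  Percentage = 0.4054 * 100 = 40.54%

40.54%


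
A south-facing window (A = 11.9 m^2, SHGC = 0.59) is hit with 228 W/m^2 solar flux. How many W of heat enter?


Solar heat gain: Q = Area * SHGC * Irradiance
  Q = 11.9 * 0.59 * 228 = 1600.8 W

1600.8 W


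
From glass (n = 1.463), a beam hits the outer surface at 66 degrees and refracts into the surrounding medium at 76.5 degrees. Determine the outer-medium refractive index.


Apply Snell's law: n1 * sin(theta1) = n2 * sin(theta2)
  n2 = n1 * sin(theta1) / sin(theta2)
  sin(66) = 0.913545
  sin(76.5) = 0.97237
  n2 = 1.463 * 0.913545 / 0.97237 = 1.3745

1.3745


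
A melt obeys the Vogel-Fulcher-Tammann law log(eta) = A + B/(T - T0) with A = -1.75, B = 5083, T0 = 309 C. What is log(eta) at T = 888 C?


VFT equation: log(eta) = A + B / (T - T0)
  T - T0 = 888 - 309 = 579
  B / (T - T0) = 5083 / 579 = 8.779
  log(eta) = -1.75 + 8.779 = 7.029

7.029


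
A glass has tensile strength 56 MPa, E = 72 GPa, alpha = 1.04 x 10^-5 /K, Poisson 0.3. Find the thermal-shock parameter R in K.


Thermal shock resistance: R = sigma * (1 - nu) / (E * alpha)
  Numerator = 56 * (1 - 0.3) = 39.2
  Denominator = 72 * 1000 * (1.04 x 10^-5) = 0.7488
  R = 39.2 / 0.7488 = 52.4 K

52.4 K


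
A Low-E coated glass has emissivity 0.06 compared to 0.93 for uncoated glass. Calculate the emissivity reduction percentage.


Percentage reduction = (1 - coated/uncoated) * 100
  Ratio = 0.06 / 0.93 = 0.0645
  Reduction = (1 - 0.0645) * 100 = 93.5%

93.5%


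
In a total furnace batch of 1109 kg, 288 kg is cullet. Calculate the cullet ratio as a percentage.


Cullet ratio = (cullet mass / total batch mass) * 100
  Ratio = 288 / 1109 * 100 = 25.97%

25.97%


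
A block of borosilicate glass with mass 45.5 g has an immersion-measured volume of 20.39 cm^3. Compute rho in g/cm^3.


Use the definition of density:
  rho = mass / volume
  rho = 45.5 / 20.39 = 2.231 g/cm^3

2.231 g/cm^3


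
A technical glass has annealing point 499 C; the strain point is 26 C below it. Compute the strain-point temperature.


Strain point = annealing point - difference:
  T_strain = 499 - 26 = 473 C

473 C


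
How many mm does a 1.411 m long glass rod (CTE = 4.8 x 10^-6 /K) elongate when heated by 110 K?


Thermal expansion formula: dL = alpha * L0 * dT
  dL = (4.8 x 10^-6) * 1.411 * 110 = 0.00074501 m
Convert to mm: 0.00074501 * 1000 = 0.745 mm

0.745 mm


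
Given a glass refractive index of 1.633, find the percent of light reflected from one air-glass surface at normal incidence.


Fresnel reflectance at normal incidence:
  R = ((n - 1)/(n + 1))^2
  (n - 1)/(n + 1) = (1.633 - 1)/(1.633 + 1) = 0.24041
  R = 0.24041^2 = 0.057797
  R(%) = 0.057797 * 100 = 5.78%

5.78%


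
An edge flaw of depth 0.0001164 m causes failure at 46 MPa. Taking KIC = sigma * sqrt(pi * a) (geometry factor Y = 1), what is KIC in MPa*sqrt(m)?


Fracture toughness: KIC = sigma * sqrt(pi * a)
  pi * a = pi * 0.0001164 = 0.000365681
  sqrt(pi * a) = 0.019123
  KIC = 46 * 0.019123 = 0.88 MPa*sqrt(m)

0.88 MPa*sqrt(m)


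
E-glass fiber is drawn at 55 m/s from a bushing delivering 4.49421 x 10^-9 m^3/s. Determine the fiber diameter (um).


Cross-sectional area from continuity:
  A = Q / v = 4.49421 x 10^-9 / 55 = 8.171291 x 10^-11 m^2
Diameter from circular cross-section:
  d = sqrt(4A / pi) * 10^6 (m -> um)
  d = sqrt(4 * 8.171291 x 10^-11 / pi) * 10^6 = 10.2 um

10.2 um


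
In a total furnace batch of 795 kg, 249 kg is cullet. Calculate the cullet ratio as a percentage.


Cullet ratio = (cullet mass / total batch mass) * 100
  Ratio = 249 / 795 * 100 = 31.32%

31.32%


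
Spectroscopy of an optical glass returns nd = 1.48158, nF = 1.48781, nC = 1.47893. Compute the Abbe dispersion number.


Abbe number formula: Vd = (nd - 1) / (nF - nC)
  nd - 1 = 1.48158 - 1 = 0.48158
  nF - nC = 1.48781 - 1.47893 = 0.00888
  Vd = 0.48158 / 0.00888 = 54.23

54.23


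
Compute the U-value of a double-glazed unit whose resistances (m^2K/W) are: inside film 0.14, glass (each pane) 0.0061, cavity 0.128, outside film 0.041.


Total thermal resistance (series):
  R_total = R_in + R_glass + R_air + R_glass + R_out
  R_total = 0.14 + 0.0061 + 0.128 + 0.0061 + 0.041 = 0.3212 m^2K/W
U-value = 1 / R_total = 1 / 0.3212 = 3.113 W/m^2K

3.113 W/m^2K


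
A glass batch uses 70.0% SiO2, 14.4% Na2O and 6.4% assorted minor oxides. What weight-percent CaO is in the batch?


Pieces sum to 100%:
  CaO = 100 - (SiO2 + Na2O + others)
  CaO = 100 - (70.0 + 14.4 + 6.4) = 9.2%

9.2%


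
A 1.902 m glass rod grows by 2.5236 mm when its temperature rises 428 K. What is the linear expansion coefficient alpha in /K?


Rearrange dL = alpha * L0 * dT for alpha:
  alpha = dL / (L0 * dT)
  alpha = (2.5236 / 1000) / (1.902 * 428) = 0.0000031 /K = 3.1 x 10^-6 /K

3.1 x 10^-6 /K


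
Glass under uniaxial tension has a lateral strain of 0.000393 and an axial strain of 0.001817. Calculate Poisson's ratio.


Poisson's ratio: nu = lateral strain / axial strain
  nu = 0.000393 / 0.001817 = 0.2163

0.2163


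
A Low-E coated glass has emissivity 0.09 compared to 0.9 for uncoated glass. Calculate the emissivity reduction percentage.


Percentage reduction = (1 - coated/uncoated) * 100
  Ratio = 0.09 / 0.9 = 0.1
  Reduction = (1 - 0.1) * 100 = 90.0%

90.0%


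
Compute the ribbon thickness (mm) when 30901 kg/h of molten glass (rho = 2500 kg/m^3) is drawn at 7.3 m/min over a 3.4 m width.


Ribbon cross-section from mass balance:
  Volume rate = throughput / density = 30901 / 2500 = 12.3604 m^3/h
  thickness = volume rate / (speed * 60 * width), i.e.
  thickness = throughput / (60 * speed * width * density) * 1000
  thickness = 30901 / (60 * 7.3 * 3.4 * 2500) * 1000 = 8.3 mm

8.3 mm


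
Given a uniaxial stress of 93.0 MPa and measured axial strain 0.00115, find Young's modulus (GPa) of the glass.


Young's modulus: E = stress / strain
  E = 93.0 MPa / 0.00115 = 80869.57 MPa
Convert to GPa: 80869.57 / 1000 = 80.87 GPa

80.87 GPa


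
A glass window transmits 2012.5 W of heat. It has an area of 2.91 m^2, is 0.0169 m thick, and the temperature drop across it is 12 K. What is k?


Fourier's law rearranged: k = Q * t / (A * dT)
  Numerator = 2012.5 * 0.0169 = 34.01125
  Denominator = 2.91 * 12 = 34.92
  k = 34.01125 / 34.92 = 0.974 W/mK

0.974 W/mK


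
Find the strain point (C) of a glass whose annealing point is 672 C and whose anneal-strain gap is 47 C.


Strain point = annealing point - difference:
  T_strain = 672 - 47 = 625 C

625 C


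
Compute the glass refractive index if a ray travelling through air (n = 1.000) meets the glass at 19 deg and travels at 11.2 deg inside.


Apply Snell's law: n1 * sin(theta1) = n2 * sin(theta2)
  n2 = n1 * sin(theta1) / sin(theta2)
  sin(19) = 0.325568
  sin(11.2) = 0.194234
  n2 = 1.000 * 0.325568 / 0.194234 = 1.6762

1.6762


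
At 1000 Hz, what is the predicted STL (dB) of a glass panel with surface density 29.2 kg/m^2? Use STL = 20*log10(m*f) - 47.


Mass law: STL = 20 * log10(m * f) - 47
  m * f = 29.2 * 1000 = 29200
  log10(29200) = 4.46538
  STL = 20 * 4.46538 - 47 = 89.3076 - 47 = 42.3 dB

42.3 dB


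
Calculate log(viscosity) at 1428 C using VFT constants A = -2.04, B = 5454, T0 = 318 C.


VFT equation: log(eta) = A + B / (T - T0)
  T - T0 = 1428 - 318 = 1110
  B / (T - T0) = 5454 / 1110 = 4.914
  log(eta) = -2.04 + 4.914 = 2.874

2.874


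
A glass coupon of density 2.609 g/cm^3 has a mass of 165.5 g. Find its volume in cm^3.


Rearrange rho = m / V:
  V = m / rho
  V = 165.5 / 2.609 = 63.434 cm^3

63.434 cm^3


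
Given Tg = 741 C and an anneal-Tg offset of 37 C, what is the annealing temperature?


The annealing temperature is Tg plus the offset:
  T_anneal = 741 + 37 = 778 C

778 C


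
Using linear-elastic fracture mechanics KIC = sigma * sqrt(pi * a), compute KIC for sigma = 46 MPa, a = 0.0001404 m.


Fracture toughness: KIC = sigma * sqrt(pi * a)
  pi * a = pi * 0.0001404 = 0.00044108
  sqrt(pi * a) = 0.021002
  KIC = 46 * 0.021002 = 0.966 MPa*sqrt(m)

0.966 MPa*sqrt(m)


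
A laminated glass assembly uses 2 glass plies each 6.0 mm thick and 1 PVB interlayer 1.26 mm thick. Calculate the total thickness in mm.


Total thickness = glass contribution + PVB contribution
  Glass: 2 * 6.0 = 12.0 mm
  PVB: 1 * 1.26 = 1.26 mm
  Total = 12.0 + 1.26 = 13.26 mm

13.26 mm


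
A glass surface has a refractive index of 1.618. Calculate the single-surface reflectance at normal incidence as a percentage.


Fresnel reflectance at normal incidence:
  R = ((n - 1)/(n + 1))^2
  (n - 1)/(n + 1) = (1.618 - 1)/(1.618 + 1) = 0.236058
  R = 0.236058^2 = 0.0557234
  R(%) = 0.0557234 * 100 = 5.572%

5.572%


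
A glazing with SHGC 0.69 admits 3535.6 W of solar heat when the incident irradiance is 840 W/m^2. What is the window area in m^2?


Rearrange Q = Area * SHGC * Irradiance:
  Area = Q / (SHGC * Irradiance)
  Area = 3535.6 / (0.69 * 840) = 6.1 m^2

6.1 m^2


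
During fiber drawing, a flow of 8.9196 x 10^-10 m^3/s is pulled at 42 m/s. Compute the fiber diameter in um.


Cross-sectional area from continuity:
  A = Q / v = 8.9196 x 10^-10 / 42 = 2.123714 x 10^-11 m^2
Diameter from circular cross-section:
  d = sqrt(4A / pi) * 10^6 (m -> um)
  d = sqrt(4 * 2.123714 x 10^-11 / pi) * 10^6 = 5.2 um

5.2 um


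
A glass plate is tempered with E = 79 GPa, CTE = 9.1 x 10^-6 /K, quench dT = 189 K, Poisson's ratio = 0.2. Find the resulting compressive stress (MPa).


Tempering stress: sigma = E * alpha * dT / (1 - nu)
  E (MPa) = 79 * 1000 = 79000
  Numerator = 79000 * (9.1 x 10^-6) * 189 = 135.8721
  Denominator = 1 - 0.2 = 0.8
  sigma = 135.8721 / 0.8 = 169.8 MPa

169.8 MPa


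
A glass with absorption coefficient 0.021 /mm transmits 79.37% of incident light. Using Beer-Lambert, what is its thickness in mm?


Rearrange T = exp(-alpha * thickness):
  thickness = -ln(T) / alpha
  T = 79.37/100 = 0.7937
  ln(T) = -0.23105
  -ln(T) = 0.23105
  thickness = 0.23105 / 0.021 = 11.0 mm

11.0 mm


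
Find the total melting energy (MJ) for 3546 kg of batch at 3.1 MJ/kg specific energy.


Total energy = mass * specific energy
  E = 3546 * 3.1 = 10992.6 MJ

10992.6 MJ


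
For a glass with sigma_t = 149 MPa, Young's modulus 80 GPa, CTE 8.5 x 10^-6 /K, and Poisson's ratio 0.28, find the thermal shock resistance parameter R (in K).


Thermal shock resistance: R = sigma * (1 - nu) / (E * alpha)
  Numerator = 149 * (1 - 0.28) = 107.28
  Denominator = 80 * 1000 * (8.5 x 10^-6) = 0.68
  R = 107.28 / 0.68 = 157.8 K

157.8 K


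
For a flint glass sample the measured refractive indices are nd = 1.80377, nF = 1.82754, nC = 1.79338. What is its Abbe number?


Abbe number formula: Vd = (nd - 1) / (nF - nC)
  nd - 1 = 1.80377 - 1 = 0.80377
  nF - nC = 1.82754 - 1.79338 = 0.03416
  Vd = 0.80377 / 0.03416 = 23.53

23.53


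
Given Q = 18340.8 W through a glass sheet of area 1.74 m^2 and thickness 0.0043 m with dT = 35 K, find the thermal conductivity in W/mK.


Fourier's law rearranged: k = Q * t / (A * dT)
  Numerator = 18340.8 * 0.0043 = 78.86544
  Denominator = 1.74 * 35 = 60.9
  k = 78.86544 / 60.9 = 1.295 W/mK

1.295 W/mK


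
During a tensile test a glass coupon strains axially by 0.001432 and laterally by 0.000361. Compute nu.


Poisson's ratio: nu = lateral strain / axial strain
  nu = 0.000361 / 0.001432 = 0.2521

0.2521


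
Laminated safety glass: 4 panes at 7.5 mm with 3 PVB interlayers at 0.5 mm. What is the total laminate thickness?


Total thickness = glass contribution + PVB contribution
  Glass: 4 * 7.5 = 30.0 mm
  PVB: 3 * 0.5 = 1.5 mm
  Total = 30.0 + 1.5 = 31.5 mm

31.5 mm


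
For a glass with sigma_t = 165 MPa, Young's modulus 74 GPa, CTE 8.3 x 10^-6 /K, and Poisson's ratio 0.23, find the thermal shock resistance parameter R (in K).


Thermal shock resistance: R = sigma * (1 - nu) / (E * alpha)
  Numerator = 165 * (1 - 0.23) = 127.05
  Denominator = 74 * 1000 * (8.3 x 10^-6) = 0.6142
  R = 127.05 / 0.6142 = 206.9 K

206.9 K


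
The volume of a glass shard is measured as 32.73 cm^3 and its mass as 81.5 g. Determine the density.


Use the definition of density:
  rho = mass / volume
  rho = 81.5 / 32.73 = 2.49 g/cm^3

2.49 g/cm^3


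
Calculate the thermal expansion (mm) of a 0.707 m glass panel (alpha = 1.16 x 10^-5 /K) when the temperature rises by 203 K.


Thermal expansion formula: dL = alpha * L0 * dT
  dL = (1.16 x 10^-5) * 0.707 * 203 = 0.00166484 m
Convert to mm: 0.00166484 * 1000 = 1.6648 mm

1.6648 mm


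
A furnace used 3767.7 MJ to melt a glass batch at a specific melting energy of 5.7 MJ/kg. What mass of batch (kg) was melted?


Rearrange E = m * s for m:
  m = E / s
  m = 3767.7 / 5.7 = 661.0 kg

661.0 kg


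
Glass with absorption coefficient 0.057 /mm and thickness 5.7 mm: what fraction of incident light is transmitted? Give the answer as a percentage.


Beer-Lambert law: T = exp(-alpha * thickness)
  exponent = -0.057 * 5.7 = -0.3249
  T = exp(-0.3249) = 0.7226
  Percentage = 0.7226 * 100 = 72.26%

72.26%


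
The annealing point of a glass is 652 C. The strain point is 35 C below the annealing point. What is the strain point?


Strain point = annealing point - difference:
  T_strain = 652 - 35 = 617 C

617 C


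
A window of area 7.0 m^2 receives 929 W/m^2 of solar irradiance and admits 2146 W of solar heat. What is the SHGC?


Rearrange Q = Area * SHGC * Irradiance:
  SHGC = Q / (Area * Irradiance)
  SHGC = 2146 / (7.0 * 929) = 0.33

0.33


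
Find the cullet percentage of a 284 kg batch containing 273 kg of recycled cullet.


Cullet ratio = (cullet mass / total batch mass) * 100
  Ratio = 273 / 284 * 100 = 96.13%

96.13%


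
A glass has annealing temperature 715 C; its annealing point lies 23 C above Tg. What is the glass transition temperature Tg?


Rearrange T_anneal = Tg + offset for Tg:
  Tg = T_anneal - offset = 715 - 23 = 692 C

692 C


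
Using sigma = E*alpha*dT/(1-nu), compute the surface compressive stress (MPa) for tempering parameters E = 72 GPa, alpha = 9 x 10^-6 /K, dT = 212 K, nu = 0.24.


Tempering stress: sigma = E * alpha * dT / (1 - nu)
  E (MPa) = 72 * 1000 = 72000
  Numerator = 72000 * (9 x 10^-6) * 212 = 137.376
  Denominator = 1 - 0.24 = 0.76
  sigma = 137.376 / 0.76 = 180.8 MPa

180.8 MPa


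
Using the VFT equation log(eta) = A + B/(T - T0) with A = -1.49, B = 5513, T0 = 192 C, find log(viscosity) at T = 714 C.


VFT equation: log(eta) = A + B / (T - T0)
  T - T0 = 714 - 192 = 522
  B / (T - T0) = 5513 / 522 = 10.561
  log(eta) = -1.49 + 10.561 = 9.071

9.071


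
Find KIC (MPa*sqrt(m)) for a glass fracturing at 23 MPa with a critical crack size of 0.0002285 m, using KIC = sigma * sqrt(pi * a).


Fracture toughness: KIC = sigma * sqrt(pi * a)
  pi * a = pi * 0.0002285 = 0.000717854
  sqrt(pi * a) = 0.026793
  KIC = 23 * 0.026793 = 0.616 MPa*sqrt(m)

0.616 MPa*sqrt(m)


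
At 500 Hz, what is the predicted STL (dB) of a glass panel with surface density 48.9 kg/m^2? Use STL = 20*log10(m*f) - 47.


Mass law: STL = 20 * log10(m * f) - 47
  m * f = 48.9 * 500 = 24450
  log10(24450) = 4.38828
  STL = 20 * 4.38828 - 47 = 87.7656 - 47 = 40.8 dB

40.8 dB


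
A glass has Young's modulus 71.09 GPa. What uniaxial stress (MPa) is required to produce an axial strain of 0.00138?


Rearrange E = sigma / epsilon:
  sigma = E * epsilon
  E (MPa) = 71.09 * 1000 = 71090
  sigma = 71090 * 0.00138 = 98.1 MPa

98.1 MPa


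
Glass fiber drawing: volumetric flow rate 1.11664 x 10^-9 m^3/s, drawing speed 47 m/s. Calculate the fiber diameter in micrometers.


Cross-sectional area from continuity:
  A = Q / v = 1.11664 x 10^-9 / 47 = 2.37583 x 10^-11 m^2
Diameter from circular cross-section:
  d = sqrt(4A / pi) * 10^6 (m -> um)
  d = sqrt(4 * 2.37583 x 10^-11 / pi) * 10^6 = 5.5 um

5.5 um


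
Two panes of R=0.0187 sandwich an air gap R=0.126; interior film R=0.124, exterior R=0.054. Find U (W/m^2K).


Total thermal resistance (series):
  R_total = R_in + R_glass + R_air + R_glass + R_out
  R_total = 0.124 + 0.0187 + 0.126 + 0.0187 + 0.054 = 0.3414 m^2K/W
U-value = 1 / R_total = 1 / 0.3414 = 2.929 W/m^2K

2.929 W/m^2K


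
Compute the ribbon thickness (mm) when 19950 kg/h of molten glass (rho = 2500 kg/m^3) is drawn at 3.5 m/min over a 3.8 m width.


Ribbon cross-section from mass balance:
  Volume rate = throughput / density = 19950 / 2500 = 7.98 m^3/h
  thickness = volume rate / (speed * 60 * width), i.e.
  thickness = throughput / (60 * speed * width * density) * 1000
  thickness = 19950 / (60 * 3.5 * 3.8 * 2500) * 1000 = 10.0 mm

10.0 mm


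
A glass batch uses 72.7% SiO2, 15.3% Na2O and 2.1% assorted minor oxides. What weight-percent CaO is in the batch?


Pieces sum to 100%:
  CaO = 100 - (SiO2 + Na2O + others)
  CaO = 100 - (72.7 + 15.3 + 2.1) = 9.9%

9.9%


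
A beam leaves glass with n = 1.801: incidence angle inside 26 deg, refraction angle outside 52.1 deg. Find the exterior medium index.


Apply Snell's law: n1 * sin(theta1) = n2 * sin(theta2)
  n2 = n1 * sin(theta1) / sin(theta2)
  sin(26) = 0.438371
  sin(52.1) = 0.789084
  n2 = 1.801 * 0.438371 / 0.789084 = 1.0005

1.0005


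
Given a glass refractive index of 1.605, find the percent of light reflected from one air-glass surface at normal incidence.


Fresnel reflectance at normal incidence:
  R = ((n - 1)/(n + 1))^2
  (n - 1)/(n + 1) = (1.605 - 1)/(1.605 + 1) = 0.232246
  R = 0.232246^2 = 0.0539382
  R(%) = 0.0539382 * 100 = 5.394%

5.394%


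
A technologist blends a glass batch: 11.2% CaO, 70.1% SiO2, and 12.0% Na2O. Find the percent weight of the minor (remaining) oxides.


Sum the three major oxides:
  SiO2 + Na2O + CaO = 70.1 + 12.0 + 11.2 = 93.3%
Subtract from 100%:
  Others = 100 - 93.3 = 6.7%

6.7%


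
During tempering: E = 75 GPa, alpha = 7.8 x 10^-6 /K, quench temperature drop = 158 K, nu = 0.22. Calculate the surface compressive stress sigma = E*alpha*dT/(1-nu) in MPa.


Tempering stress: sigma = E * alpha * dT / (1 - nu)
  E (MPa) = 75 * 1000 = 75000
  Numerator = 75000 * (7.8 x 10^-6) * 158 = 92.43
  Denominator = 1 - 0.22 = 0.78
  sigma = 92.43 / 0.78 = 118.5 MPa

118.5 MPa


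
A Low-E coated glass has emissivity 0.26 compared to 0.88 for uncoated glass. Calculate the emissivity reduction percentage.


Percentage reduction = (1 - coated/uncoated) * 100
  Ratio = 0.26 / 0.88 = 0.2955
  Reduction = (1 - 0.2955) * 100 = 70.5%

70.5%


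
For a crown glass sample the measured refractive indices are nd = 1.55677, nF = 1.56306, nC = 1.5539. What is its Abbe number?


Abbe number formula: Vd = (nd - 1) / (nF - nC)
  nd - 1 = 1.55677 - 1 = 0.55677
  nF - nC = 1.56306 - 1.5539 = 0.00916
  Vd = 0.55677 / 0.00916 = 60.78

60.78


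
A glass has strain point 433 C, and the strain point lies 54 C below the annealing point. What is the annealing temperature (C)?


T_anneal = T_strain + gap:
  T_anneal = 433 + 54 = 487 C

487 C


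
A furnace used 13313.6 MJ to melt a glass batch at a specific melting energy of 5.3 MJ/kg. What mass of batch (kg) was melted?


Rearrange E = m * s for m:
  m = E / s
  m = 13313.6 / 5.3 = 2512.0 kg

2512.0 kg


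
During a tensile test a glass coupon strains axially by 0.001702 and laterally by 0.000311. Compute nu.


Poisson's ratio: nu = lateral strain / axial strain
  nu = 0.000311 / 0.001702 = 0.1827

0.1827


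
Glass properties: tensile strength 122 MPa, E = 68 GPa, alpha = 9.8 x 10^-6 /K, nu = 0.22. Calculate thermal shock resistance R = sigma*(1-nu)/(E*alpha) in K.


Thermal shock resistance: R = sigma * (1 - nu) / (E * alpha)
  Numerator = 122 * (1 - 0.22) = 95.16
  Denominator = 68 * 1000 * (9.8 x 10^-6) = 0.6664
  R = 95.16 / 0.6664 = 142.8 K

142.8 K


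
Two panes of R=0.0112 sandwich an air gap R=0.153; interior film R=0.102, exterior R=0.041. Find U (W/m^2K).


Total thermal resistance (series):
  R_total = R_in + R_glass + R_air + R_glass + R_out
  R_total = 0.102 + 0.0112 + 0.153 + 0.0112 + 0.041 = 0.3184 m^2K/W
U-value = 1 / R_total = 1 / 0.3184 = 3.141 W/m^2K

3.141 W/m^2K
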